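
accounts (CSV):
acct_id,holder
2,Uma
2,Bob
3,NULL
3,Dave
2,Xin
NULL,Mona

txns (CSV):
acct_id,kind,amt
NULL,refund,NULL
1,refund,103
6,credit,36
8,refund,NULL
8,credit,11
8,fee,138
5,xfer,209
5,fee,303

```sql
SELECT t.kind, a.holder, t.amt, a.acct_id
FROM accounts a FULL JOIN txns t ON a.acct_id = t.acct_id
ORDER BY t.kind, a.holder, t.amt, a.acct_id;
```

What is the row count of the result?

14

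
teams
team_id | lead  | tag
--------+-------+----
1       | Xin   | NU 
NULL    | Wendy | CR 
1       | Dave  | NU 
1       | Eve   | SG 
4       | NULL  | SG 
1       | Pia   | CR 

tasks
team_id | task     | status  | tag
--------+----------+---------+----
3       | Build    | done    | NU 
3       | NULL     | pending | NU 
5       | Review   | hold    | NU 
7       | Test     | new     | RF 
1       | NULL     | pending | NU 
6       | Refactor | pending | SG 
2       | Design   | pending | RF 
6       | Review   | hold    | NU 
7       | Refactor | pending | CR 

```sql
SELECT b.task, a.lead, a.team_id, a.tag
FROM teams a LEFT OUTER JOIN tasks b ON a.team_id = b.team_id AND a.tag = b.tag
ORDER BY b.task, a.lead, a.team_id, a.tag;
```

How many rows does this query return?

6

LEFT JOIN keeps every row from `teams`; unmatched rows get NULL for `tasks`'s columns.
Matching on a.team_id = b.team_id AND a.tag = b.tag. A NULL in a compared column never satisfies the condition.
Matched pairs: 2; unmatched a rows kept: 4.
Total: 2 matched + 4 padded = 6 rows.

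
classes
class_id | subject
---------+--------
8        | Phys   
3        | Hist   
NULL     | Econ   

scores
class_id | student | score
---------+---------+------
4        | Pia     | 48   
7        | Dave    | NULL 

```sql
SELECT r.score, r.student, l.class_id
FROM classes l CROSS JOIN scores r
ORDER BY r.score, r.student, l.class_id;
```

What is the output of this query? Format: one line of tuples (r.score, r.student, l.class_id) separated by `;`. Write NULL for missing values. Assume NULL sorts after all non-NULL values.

CROSS JOIN pairs every row of `classes` with every row of `scores`: 3 × 2 = 6 rows.
After projecting and ordering:
r.score | r.student | l.class_id
48 | Pia | 3
48 | Pia | 8
48 | Pia | NULL
NULL | Dave | 3
NULL | Dave | 8
NULL | Dave | NULL

(48, Pia, 3); (48, Pia, 8); (48, Pia, NULL); (NULL, Dave, 3); (NULL, Dave, 8); (NULL, Dave, NULL)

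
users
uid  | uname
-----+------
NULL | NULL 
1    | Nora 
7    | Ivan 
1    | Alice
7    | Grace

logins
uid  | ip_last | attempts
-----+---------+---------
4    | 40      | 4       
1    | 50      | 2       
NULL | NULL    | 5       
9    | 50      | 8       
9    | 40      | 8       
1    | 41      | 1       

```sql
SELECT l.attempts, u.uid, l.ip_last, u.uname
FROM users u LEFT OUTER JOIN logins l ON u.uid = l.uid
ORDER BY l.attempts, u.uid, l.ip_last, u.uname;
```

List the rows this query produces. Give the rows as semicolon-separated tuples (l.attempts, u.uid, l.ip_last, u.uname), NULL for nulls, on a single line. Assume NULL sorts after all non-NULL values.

(1, 1, 41, Alice); (1, 1, 41, Nora); (2, 1, 50, Alice); (2, 1, 50, Nora); (NULL, 7, NULL, Grace); (NULL, 7, NULL, Ivan); (NULL, NULL, NULL, NULL)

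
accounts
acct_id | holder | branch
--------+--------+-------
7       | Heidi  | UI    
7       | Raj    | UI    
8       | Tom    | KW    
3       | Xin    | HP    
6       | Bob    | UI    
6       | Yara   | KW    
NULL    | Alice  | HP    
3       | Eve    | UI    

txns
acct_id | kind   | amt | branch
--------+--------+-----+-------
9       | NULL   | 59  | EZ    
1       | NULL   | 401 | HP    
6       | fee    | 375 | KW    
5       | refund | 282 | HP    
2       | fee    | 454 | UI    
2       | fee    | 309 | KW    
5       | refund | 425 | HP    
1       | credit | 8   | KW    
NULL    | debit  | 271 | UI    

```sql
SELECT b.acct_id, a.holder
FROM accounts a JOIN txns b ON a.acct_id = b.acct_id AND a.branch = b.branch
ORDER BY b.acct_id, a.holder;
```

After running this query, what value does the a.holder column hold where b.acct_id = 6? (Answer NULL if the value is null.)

Yara

INNER JOIN keeps only pairs where the ON condition holds.
Matching on a.acct_id = b.acct_id AND a.branch = b.branch. A NULL in a compared column never satisfies the condition.
Matched pairs: 1.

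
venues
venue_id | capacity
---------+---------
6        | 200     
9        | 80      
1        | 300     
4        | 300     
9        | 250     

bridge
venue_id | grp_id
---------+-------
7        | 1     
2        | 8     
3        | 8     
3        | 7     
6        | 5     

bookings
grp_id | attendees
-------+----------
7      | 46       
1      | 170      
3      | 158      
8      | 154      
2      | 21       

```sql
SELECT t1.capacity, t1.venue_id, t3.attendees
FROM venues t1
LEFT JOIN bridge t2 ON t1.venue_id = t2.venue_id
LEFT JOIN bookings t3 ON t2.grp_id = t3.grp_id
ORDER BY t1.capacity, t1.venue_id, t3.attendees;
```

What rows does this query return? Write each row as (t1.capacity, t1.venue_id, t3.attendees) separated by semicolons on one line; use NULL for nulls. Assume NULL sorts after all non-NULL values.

(80, 9, NULL); (200, 6, NULL); (250, 9, NULL); (300, 1, NULL); (300, 4, NULL)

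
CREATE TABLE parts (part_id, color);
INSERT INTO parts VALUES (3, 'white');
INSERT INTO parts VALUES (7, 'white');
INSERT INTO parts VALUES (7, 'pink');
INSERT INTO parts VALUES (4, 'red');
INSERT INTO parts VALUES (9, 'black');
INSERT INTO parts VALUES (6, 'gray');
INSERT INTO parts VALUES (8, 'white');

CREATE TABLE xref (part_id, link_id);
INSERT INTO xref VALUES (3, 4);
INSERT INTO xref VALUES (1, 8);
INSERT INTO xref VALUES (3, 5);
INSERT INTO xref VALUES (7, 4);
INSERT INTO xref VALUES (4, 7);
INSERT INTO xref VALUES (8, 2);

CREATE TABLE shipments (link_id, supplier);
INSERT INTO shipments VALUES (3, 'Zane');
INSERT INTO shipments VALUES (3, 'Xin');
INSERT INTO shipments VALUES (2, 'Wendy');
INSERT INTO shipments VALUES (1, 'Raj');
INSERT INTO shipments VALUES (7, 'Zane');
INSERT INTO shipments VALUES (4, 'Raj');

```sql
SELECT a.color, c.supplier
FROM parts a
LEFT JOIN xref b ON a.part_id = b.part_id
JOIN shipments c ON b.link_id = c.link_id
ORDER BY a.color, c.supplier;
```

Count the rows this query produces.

5

Joins associate left-to-right: parts LEFT JOIN xref on part_id gives 8 intermediate row(s).
Then INNER JOIN `shipments c` on link_id: keep only rows whose b.link_id appears in c.
Result: 5 row(s).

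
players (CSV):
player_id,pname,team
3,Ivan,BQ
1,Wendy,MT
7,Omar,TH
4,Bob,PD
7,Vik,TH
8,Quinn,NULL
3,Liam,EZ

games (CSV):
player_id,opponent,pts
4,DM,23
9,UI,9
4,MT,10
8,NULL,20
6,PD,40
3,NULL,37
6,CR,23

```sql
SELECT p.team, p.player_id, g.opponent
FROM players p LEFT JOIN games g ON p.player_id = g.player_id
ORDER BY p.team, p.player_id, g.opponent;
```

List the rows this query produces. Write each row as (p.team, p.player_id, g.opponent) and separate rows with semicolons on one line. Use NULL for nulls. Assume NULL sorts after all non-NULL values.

(BQ, 3, NULL); (EZ, 3, NULL); (MT, 1, NULL); (PD, 4, DM); (PD, 4, MT); (TH, 7, NULL); (TH, 7, NULL); (NULL, 8, NULL)

LEFT JOIN keeps every row from `players`; unmatched rows get NULL for `games`'s columns.
Matching on p.player_id = g.player_id.
Matched pairs: 5; unmatched p rows kept: 3.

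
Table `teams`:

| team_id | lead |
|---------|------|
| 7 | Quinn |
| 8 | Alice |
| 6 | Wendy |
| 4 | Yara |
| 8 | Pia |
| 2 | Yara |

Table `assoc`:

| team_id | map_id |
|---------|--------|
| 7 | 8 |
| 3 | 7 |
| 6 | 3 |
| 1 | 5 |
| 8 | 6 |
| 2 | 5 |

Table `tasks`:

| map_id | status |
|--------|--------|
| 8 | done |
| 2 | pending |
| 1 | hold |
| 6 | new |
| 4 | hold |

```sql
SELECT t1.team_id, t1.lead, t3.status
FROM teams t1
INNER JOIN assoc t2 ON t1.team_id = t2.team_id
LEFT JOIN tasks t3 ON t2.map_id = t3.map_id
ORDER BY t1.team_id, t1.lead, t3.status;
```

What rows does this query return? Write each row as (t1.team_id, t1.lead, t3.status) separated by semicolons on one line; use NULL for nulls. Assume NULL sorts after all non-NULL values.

Evaluate left to right. First `teams t1 INNER JOIN assoc t2` on team_id: 5 row(s).
Then LEFT JOIN `tasks t3` on map_id: each of those 5 rows is kept; rows whose t2.map_id has no match in t3 get NULL for t3's columns.

(2, Yara, NULL); (6, Wendy, NULL); (7, Quinn, done); (8, Alice, new); (8, Pia, new)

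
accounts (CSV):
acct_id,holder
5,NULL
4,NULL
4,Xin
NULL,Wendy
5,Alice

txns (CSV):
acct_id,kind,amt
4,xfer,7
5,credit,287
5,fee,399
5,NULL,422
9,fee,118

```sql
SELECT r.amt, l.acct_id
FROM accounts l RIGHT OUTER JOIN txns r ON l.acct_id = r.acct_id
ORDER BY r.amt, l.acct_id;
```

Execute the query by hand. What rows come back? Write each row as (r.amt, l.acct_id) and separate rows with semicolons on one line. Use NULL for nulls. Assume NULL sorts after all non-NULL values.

RIGHT JOIN keeps every row from `txns`; unmatched rows get NULL for `accounts`'s columns.
Matching on l.acct_id = r.acct_id. A NULL in a compared column never satisfies the condition.
Matched pairs: 8; unmatched r rows kept: 1.

(7, 4); (7, 4); (118, NULL); (287, 5); (287, 5); (399, 5); (399, 5); (422, 5); (422, 5)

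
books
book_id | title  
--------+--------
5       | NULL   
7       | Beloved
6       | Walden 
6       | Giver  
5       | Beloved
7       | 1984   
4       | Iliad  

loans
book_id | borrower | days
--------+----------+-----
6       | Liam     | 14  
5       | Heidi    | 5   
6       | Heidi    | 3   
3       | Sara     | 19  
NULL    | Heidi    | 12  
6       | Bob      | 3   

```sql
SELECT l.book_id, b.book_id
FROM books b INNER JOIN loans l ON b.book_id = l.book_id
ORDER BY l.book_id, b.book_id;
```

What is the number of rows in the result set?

8

INNER JOIN keeps only pairs where the ON condition holds.
Matching on b.book_id = l.book_id. A NULL in a compared column never satisfies the condition.
Matched pairs: 8.
Total: 8 rows.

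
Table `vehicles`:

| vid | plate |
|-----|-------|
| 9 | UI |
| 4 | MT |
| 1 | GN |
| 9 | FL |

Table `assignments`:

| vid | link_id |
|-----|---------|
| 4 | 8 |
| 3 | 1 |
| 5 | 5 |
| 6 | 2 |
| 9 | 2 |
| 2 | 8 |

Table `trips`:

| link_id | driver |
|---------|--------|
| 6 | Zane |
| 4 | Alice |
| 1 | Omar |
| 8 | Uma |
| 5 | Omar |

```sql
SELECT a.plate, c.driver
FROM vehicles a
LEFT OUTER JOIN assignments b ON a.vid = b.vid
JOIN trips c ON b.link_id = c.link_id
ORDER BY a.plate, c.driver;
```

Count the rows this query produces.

Evaluate left to right. First `vehicles a LEFT JOIN assignments b` on vid: 4 row(s).
Then INNER JOIN `trips c` on link_id: keep only rows whose b.link_id appears in c.
Result: 1 row(s).

1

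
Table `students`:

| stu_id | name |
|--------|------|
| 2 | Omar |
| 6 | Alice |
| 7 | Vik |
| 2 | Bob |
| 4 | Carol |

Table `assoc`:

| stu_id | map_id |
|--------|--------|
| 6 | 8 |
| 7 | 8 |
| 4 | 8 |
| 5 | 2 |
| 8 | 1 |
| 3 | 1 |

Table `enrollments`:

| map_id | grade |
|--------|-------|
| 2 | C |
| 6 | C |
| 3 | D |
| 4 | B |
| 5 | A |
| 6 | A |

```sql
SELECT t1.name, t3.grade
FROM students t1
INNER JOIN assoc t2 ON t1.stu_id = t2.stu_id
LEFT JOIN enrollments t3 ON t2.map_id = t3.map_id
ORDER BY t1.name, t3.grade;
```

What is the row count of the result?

Step 1 — t1 INNER JOIN t2 on stu_id → 3 row(s).
Then LEFT JOIN `enrollments t3` on map_id: each of those 3 rows is kept; rows whose t2.map_id has no match in t3 get NULL for t3's columns.
Result: 3 row(s).

3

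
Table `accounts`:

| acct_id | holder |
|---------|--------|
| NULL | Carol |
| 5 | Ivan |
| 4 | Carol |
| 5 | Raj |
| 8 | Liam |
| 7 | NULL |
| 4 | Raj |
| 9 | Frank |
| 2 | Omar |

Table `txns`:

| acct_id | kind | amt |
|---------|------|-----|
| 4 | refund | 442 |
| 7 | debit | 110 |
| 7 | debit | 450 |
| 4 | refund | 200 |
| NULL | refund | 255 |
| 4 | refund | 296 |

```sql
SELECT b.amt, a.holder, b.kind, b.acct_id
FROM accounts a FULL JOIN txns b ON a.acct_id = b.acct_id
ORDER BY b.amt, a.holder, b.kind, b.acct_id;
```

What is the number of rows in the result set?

FULL OUTER JOIN keeps every row from both sides; unmatched rows get NULL for the other side's columns.
Matching on a.acct_id = b.acct_id. A NULL in a compared column never satisfies the condition.
- a row (acct_id=NULL): no match → kept, b columns NULL.
- a row (acct_id=5): no match → kept, b columns NULL.
- a row (acct_id=4): matches 3 b row(s) → 3 output row(s).
- a row (acct_id=5): no match → kept, b columns NULL.
- a row (acct_id=8): no match → kept, b columns NULL.
- a row (acct_id=7): matches 2 b row(s) → 2 output row(s).
- a row (acct_id=4): matches 3 b row(s) → 3 output row(s).
- a row (acct_id=9): no match → kept, b columns NULL.
- a row (acct_id=2): no match → kept, b columns NULL.
- 1 row(s) from b found no a partner → padded with NULL.
Total: 8 matched + 7 padded = 15 rows.

15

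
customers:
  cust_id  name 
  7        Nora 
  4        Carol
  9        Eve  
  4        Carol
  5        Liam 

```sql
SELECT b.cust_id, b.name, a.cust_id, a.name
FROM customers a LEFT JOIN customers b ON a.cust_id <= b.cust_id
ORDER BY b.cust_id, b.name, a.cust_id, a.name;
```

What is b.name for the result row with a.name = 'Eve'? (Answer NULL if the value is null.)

Eve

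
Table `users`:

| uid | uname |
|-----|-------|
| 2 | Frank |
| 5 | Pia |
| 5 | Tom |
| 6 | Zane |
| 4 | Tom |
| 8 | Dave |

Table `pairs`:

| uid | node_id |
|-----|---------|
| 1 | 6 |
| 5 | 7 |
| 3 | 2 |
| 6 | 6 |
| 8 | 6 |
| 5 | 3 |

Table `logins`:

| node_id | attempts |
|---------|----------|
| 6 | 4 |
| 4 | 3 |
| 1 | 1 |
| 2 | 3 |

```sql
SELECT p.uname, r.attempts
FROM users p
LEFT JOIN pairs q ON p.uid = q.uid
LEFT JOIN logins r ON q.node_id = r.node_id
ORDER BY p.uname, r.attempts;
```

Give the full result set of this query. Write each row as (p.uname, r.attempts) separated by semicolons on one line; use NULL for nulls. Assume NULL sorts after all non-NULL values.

Evaluate left to right. First `users p LEFT JOIN pairs q` on uid: 8 row(s).
Then LEFT JOIN `logins r` on node_id: each of those 8 rows is kept; rows whose q.node_id has no match in r get NULL for r's columns.

(Dave, 4); (Frank, NULL); (Pia, NULL); (Pia, NULL); (Tom, NULL); (Tom, NULL); (Tom, NULL); (Zane, 4)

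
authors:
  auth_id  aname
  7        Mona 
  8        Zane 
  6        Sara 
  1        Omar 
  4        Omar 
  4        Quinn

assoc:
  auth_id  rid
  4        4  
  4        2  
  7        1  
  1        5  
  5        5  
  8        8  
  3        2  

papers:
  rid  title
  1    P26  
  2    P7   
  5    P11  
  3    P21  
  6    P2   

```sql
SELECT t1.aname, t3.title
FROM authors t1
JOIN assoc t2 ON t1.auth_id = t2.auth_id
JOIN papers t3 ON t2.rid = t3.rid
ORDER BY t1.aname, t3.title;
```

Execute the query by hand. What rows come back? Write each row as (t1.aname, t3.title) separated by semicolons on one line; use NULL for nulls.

Step 1 — t1 INNER JOIN t2 on auth_id → 7 row(s).
Then INNER JOIN `papers t3` on rid: keep only rows whose t2.rid appears in t3.

(Mona, P26); (Omar, P11); (Omar, P7); (Quinn, P7)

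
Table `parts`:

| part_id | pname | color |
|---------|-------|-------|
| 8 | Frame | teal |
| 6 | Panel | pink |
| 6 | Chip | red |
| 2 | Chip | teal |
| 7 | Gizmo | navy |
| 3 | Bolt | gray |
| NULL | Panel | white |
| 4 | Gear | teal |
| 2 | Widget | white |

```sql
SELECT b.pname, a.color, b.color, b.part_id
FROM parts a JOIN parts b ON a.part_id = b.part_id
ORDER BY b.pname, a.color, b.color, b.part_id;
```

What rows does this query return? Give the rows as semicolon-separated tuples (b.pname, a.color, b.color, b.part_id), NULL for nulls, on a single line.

INNER JOIN keeps only pairs where the ON condition holds.
Matching on a.part_id = b.part_id. A NULL in a compared column never satisfies the condition.
- a row (part_id=8): matches 1 b row(s) → 1 output row(s).
- a row (part_id=6): matches 2 b row(s) → 2 output row(s).
- a row (part_id=6): matches 2 b row(s) → 2 output row(s).
- a row (part_id=2): matches 2 b row(s) → 2 output row(s).
- a row (part_id=7): matches 1 b row(s) → 1 output row(s).
- a row (part_id=3): matches 1 b row(s) → 1 output row(s).
- a row (part_id=NULL): no match → dropped.
- a row (part_id=4): matches 1 b row(s) → 1 output row(s).
- a row (part_id=2): matches 2 b row(s) → 2 output row(s).

(Bolt, gray, gray, 3); (Chip, pink, red, 6); (Chip, red, red, 6); (Chip, teal, teal, 2); (Chip, white, teal, 2); (Frame, teal, teal, 8); (Gear, teal, teal, 4); (Gizmo, navy, navy, 7); (Panel, pink, pink, 6); (Panel, red, pink, 6); (Widget, teal, white, 2); (Widget, white, white, 2)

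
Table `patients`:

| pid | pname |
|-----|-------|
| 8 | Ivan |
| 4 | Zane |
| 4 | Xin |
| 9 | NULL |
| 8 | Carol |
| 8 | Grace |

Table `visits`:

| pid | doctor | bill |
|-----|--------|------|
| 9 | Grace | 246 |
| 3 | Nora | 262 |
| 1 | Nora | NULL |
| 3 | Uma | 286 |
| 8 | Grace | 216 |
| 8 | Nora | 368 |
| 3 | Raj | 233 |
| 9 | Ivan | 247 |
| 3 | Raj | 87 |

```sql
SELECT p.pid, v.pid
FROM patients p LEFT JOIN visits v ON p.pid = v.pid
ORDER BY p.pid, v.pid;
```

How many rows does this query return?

10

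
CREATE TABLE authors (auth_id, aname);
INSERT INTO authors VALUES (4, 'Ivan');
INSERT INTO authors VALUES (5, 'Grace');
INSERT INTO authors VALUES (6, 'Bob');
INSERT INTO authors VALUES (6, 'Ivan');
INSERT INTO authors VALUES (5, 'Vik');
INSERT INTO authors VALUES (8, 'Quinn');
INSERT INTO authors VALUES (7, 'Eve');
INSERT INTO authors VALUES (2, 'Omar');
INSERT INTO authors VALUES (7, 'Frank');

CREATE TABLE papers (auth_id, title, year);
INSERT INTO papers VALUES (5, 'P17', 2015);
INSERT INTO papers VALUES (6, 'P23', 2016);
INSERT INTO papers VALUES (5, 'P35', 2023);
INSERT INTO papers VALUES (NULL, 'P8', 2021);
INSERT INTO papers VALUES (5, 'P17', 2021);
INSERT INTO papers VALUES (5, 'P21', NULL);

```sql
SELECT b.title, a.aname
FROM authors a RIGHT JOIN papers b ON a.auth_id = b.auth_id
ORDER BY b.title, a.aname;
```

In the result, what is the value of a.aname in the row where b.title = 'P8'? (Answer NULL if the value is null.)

RIGHT JOIN keeps every row from `papers`; unmatched rows get NULL for `authors`'s columns.
Matching on a.auth_id = b.auth_id. A NULL in a compared column never satisfies the condition.
- a (auth_id=4) has no partner in b.
- a (auth_id=5) pairs with 4 row(s) of b.
- a (auth_id=6) pairs with 1 row(s) of b.
- a (auth_id=6) pairs with 1 row(s) of b.
- a (auth_id=5) pairs with 4 row(s) of b.
- a (auth_id=8) has no partner in b.
- a (auth_id=7) has no partner in b.
- a (auth_id=2) has no partner in b.
- a (auth_id=7) has no partner in b.
- plus 1 unmatched b row(s), each kept with NULL a columns.

NULL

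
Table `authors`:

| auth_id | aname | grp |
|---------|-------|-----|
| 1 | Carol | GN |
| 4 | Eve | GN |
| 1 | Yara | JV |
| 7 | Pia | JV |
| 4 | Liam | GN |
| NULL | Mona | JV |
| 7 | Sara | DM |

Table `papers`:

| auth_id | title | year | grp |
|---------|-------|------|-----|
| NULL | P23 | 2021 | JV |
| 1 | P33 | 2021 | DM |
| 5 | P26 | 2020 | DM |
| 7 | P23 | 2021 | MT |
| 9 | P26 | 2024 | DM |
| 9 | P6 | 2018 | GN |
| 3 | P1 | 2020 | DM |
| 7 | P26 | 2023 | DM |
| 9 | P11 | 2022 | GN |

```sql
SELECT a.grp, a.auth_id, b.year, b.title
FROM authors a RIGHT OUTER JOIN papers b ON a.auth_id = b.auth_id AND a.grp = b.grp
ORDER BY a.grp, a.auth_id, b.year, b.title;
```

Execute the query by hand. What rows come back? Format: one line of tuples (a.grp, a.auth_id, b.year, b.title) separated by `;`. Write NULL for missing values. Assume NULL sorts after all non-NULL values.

RIGHT JOIN keeps every row from `papers`; unmatched rows get NULL for `authors`'s columns.
Matching on a.auth_id = b.auth_id AND a.grp = b.grp. A NULL in a compared column never satisfies the condition.
- a row (auth_id=1, grp=GN): no match.
- a row (auth_id=4, grp=GN): no match.
- a row (auth_id=1, grp=JV): no match.
- a row (auth_id=7, grp=JV): no match.
- a row (auth_id=4, grp=GN): no match.
- a row (auth_id=NULL, grp=JV): no match.
- a row (auth_id=7, grp=DM): matches 1 b row(s) → 1 output row(s).
- plus 8 unmatched b row(s), each kept with NULL a columns.
After projecting and ordering:
a.grp | a.auth_id | b.year | b.title
DM | 7 | 2023 | P26
NULL | NULL | 2018 | P6
NULL | NULL | 2020 | P1
NULL | NULL | 2020 | P26
NULL | NULL | 2021 | P23
NULL | NULL | 2021 | P23
NULL | NULL | 2021 | P33
NULL | NULL | 2022 | P11
NULL | NULL | 2024 | P26

(DM, 7, 2023, P26); (NULL, NULL, 2018, P6); (NULL, NULL, 2020, P1); (NULL, NULL, 2020, P26); (NULL, NULL, 2021, P23); (NULL, NULL, 2021, P23); (NULL, NULL, 2021, P33); (NULL, NULL, 2022, P11); (NULL, NULL, 2024, P26)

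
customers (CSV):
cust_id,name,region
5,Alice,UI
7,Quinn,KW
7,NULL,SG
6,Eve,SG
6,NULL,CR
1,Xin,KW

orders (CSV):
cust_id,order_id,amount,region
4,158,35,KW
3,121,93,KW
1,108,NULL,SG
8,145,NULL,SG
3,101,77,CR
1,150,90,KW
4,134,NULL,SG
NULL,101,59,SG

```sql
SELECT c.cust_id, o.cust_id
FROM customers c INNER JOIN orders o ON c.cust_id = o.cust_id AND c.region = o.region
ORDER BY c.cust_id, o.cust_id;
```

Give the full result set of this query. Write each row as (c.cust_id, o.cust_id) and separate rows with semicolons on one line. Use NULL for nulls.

(1, 1)

INNER JOIN keeps only pairs where the ON condition holds.
Matching on c.cust_id = o.cust_id AND c.region = o.region. A NULL in a compared column never satisfies the condition.
Matched pairs: 1.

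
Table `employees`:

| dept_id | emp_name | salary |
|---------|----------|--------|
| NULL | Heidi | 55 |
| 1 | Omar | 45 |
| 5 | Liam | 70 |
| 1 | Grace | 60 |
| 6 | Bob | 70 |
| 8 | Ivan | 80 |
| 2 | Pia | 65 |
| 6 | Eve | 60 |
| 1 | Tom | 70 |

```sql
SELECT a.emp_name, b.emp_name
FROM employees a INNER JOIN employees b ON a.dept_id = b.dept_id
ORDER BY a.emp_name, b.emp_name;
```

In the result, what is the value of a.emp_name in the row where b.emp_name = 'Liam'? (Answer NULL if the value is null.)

Liam

INNER JOIN keeps only pairs where the ON condition holds.
Matching on a.dept_id = b.dept_id. A NULL in a compared column never satisfies the condition.
Matched pairs: 16.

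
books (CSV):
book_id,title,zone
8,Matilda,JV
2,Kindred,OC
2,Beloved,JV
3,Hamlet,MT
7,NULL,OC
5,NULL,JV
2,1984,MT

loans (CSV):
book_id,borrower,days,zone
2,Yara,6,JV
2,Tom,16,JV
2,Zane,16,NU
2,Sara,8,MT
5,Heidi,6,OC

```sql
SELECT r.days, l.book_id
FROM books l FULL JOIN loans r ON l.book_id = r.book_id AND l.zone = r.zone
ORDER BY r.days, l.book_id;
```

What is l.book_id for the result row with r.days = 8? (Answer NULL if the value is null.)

FULL OUTER JOIN keeps every row from both sides; unmatched rows get NULL for the other side's columns.
Matching on l.book_id = r.book_id AND l.zone = r.zone.
- book_id=8, zone=JV: no r row matches, row kept with r columns NULL.
- book_id=2, zone=OC: no r row matches, row kept with r columns NULL.
- book_id=2, zone=JV: 2 matching r row(s), so 2 row(s) emitted.
- book_id=3, zone=MT: no r row matches, row kept with r columns NULL.
- book_id=7, zone=OC: no r row matches, row kept with r columns NULL.
- book_id=5, zone=JV: no r row matches, row kept with r columns NULL.
- book_id=2, zone=MT: 1 matching r row(s), so 1 row(s) emitted.
- plus 2 unmatched r row(s), each kept with NULL l columns.

2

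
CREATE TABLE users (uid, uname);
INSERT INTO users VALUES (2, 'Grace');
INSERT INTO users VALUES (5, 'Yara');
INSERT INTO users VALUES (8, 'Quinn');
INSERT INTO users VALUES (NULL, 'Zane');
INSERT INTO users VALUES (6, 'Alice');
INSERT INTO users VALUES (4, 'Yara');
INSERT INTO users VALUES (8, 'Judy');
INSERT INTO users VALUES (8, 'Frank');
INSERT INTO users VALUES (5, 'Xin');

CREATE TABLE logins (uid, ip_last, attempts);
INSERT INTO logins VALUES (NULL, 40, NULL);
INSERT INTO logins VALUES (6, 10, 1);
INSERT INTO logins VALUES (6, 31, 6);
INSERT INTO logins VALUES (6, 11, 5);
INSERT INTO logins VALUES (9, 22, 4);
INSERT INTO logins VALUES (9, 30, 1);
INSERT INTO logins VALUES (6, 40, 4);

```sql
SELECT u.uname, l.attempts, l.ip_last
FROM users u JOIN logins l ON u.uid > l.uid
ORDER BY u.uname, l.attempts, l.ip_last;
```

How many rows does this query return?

INNER JOIN keeps only pairs where the ON condition holds.
Matching on u.uid > l.uid. A NULL in a compared column never satisfies the condition.
Matched pairs: 12.
Total: 12 rows.

12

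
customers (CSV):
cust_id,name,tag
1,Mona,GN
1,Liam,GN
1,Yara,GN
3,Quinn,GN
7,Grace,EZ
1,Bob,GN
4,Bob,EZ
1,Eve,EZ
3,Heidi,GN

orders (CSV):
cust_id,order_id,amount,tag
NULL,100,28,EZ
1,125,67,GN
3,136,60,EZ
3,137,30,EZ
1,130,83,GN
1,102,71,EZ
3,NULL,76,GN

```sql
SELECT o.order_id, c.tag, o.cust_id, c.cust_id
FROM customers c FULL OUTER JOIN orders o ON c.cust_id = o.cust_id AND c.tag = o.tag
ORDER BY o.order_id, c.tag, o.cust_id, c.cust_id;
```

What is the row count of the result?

16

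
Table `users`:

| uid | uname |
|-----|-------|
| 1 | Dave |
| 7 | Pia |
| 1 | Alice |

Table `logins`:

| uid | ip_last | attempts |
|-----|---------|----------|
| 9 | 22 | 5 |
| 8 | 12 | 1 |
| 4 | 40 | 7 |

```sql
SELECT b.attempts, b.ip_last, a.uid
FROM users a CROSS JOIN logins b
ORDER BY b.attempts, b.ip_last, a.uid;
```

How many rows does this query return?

CROSS JOIN pairs every row of `users` with every row of `logins`: 3 × 3 = 9 rows.

9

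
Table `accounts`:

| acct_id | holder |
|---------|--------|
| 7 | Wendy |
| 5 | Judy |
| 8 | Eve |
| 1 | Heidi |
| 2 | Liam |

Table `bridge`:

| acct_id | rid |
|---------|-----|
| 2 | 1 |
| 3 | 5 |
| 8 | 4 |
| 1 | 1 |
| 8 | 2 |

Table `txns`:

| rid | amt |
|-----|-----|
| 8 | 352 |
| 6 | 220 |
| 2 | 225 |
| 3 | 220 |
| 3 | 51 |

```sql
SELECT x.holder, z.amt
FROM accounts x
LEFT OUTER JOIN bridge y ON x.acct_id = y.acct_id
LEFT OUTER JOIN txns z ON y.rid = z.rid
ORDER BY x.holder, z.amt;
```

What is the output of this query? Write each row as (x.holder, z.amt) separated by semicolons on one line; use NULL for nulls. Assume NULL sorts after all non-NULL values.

Evaluate left to right. First `accounts x LEFT JOIN bridge y` on acct_id: 6 row(s).
Then LEFT JOIN `txns z` on rid: each of those 6 rows is kept; rows whose y.rid has no match in z get NULL for z's columns.

(Eve, 225); (Eve, NULL); (Heidi, NULL); (Judy, NULL); (Liam, NULL); (Wendy, NULL)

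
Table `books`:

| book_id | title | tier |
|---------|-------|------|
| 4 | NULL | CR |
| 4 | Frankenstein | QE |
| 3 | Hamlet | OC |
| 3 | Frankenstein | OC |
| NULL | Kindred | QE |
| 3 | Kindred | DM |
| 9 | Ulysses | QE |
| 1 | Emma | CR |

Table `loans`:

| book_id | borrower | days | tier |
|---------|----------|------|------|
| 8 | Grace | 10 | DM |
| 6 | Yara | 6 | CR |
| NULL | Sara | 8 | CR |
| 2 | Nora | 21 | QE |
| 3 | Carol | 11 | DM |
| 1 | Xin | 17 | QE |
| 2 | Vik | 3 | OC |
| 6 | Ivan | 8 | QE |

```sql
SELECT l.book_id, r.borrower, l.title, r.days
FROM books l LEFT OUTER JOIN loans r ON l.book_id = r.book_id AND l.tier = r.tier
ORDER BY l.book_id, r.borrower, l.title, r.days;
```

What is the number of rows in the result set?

8

LEFT JOIN keeps every row from `books`; unmatched rows get NULL for `loans`'s columns.
Matching on l.book_id = r.book_id AND l.tier = r.tier. A NULL in a compared column never satisfies the condition.
Matched pairs: 1; unmatched l rows kept: 7.
Total: 1 matched + 7 padded = 8 rows.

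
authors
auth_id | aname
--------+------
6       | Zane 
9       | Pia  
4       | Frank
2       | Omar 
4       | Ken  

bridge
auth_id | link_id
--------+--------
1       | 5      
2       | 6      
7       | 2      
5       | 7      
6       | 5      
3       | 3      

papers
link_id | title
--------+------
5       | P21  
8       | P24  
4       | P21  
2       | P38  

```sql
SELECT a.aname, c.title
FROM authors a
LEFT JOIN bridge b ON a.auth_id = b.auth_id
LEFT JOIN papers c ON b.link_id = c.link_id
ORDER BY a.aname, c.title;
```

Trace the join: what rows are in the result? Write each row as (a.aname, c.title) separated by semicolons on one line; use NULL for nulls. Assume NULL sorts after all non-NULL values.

Evaluate left to right. First `authors a LEFT JOIN bridge b` on auth_id: 5 row(s).
Then LEFT JOIN `papers c` on link_id: each of those 5 rows is kept; rows whose b.link_id has no match in c get NULL for c's columns.

(Frank, NULL); (Ken, NULL); (Omar, NULL); (Pia, NULL); (Zane, P21)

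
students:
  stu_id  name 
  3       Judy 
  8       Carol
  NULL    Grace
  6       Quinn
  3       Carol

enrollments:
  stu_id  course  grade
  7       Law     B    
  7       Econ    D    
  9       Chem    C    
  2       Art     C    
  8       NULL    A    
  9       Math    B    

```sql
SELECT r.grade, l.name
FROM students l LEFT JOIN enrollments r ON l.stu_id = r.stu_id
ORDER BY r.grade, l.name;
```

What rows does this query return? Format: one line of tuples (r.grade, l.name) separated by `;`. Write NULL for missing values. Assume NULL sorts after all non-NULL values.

(A, Carol); (NULL, Carol); (NULL, Grace); (NULL, Judy); (NULL, Quinn)

LEFT JOIN keeps every row from `students`; unmatched rows get NULL for `enrollments`'s columns.
Matching on l.stu_id = r.stu_id. A NULL in a compared column never satisfies the condition.
Matched pairs: 1; unmatched l rows kept: 4.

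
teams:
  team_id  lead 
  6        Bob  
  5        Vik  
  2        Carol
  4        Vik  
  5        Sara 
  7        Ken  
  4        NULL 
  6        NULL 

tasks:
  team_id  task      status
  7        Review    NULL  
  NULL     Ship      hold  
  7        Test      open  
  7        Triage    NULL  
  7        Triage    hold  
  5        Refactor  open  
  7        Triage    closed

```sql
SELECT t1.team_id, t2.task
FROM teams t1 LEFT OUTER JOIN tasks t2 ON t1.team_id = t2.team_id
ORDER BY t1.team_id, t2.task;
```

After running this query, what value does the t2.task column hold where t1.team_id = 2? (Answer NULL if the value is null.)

NULL

LEFT JOIN keeps every row from `teams`; unmatched rows get NULL for `tasks`'s columns.
Matching on t1.team_id = t2.team_id. A NULL in a compared column never satisfies the condition.
- t1[0] team_id=6 → no match; kept with NULLs on the t2 side.
- t1[1] team_id=5 → 1 match(es) in t2 → 1 row(s).
- t1[2] team_id=2 → no match; kept with NULLs on the t2 side.
- t1[3] team_id=4 → no match; kept with NULLs on the t2 side.
- t1[4] team_id=5 → 1 match(es) in t2 → 1 row(s).
- t1[5] team_id=7 → 5 match(es) in t2 → 5 row(s).
- t1[6] team_id=4 → no match; kept with NULLs on the t2 side.
- t1[7] team_id=6 → no match; kept with NULLs on the t2 side.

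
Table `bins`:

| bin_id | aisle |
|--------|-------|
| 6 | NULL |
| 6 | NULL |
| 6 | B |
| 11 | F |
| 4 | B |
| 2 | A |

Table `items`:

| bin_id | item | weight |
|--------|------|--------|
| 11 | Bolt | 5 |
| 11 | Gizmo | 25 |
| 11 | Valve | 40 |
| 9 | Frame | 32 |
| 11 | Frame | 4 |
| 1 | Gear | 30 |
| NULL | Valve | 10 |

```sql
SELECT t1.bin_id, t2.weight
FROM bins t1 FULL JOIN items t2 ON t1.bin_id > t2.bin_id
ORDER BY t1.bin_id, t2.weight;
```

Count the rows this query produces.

FULL OUTER JOIN keeps every row from both sides; unmatched rows get NULL for the other side's columns.
Matching on t1.bin_id > t2.bin_id. A NULL in a compared column never satisfies the condition.
- t1[0] bin_id=6 → 1 match(es) in t2 → 1 row(s).
- t1[1] bin_id=6 → 1 match(es) in t2 → 1 row(s).
- t1[2] bin_id=6 → 1 match(es) in t2 → 1 row(s).
- t1[3] bin_id=11 → 2 match(es) in t2 → 2 row(s).
- t1[4] bin_id=4 → 1 match(es) in t2 → 1 row(s).
- t1[5] bin_id=2 → 1 match(es) in t2 → 1 row(s).
- 5 t2 row(s) had no t1 match → kept, t1 columns NULL.
Total: 7 matched + 5 padded = 12 rows.

12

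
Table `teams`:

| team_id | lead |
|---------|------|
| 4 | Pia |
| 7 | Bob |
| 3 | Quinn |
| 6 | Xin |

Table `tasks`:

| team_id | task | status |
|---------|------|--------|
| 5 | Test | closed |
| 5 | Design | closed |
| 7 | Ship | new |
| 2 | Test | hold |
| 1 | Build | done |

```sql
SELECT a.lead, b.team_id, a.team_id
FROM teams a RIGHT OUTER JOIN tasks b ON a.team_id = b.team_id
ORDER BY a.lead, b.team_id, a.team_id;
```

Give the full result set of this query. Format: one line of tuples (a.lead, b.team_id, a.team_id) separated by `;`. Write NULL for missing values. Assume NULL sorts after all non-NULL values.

(Bob, 7, 7); (NULL, 1, NULL); (NULL, 2, NULL); (NULL, 5, NULL); (NULL, 5, NULL)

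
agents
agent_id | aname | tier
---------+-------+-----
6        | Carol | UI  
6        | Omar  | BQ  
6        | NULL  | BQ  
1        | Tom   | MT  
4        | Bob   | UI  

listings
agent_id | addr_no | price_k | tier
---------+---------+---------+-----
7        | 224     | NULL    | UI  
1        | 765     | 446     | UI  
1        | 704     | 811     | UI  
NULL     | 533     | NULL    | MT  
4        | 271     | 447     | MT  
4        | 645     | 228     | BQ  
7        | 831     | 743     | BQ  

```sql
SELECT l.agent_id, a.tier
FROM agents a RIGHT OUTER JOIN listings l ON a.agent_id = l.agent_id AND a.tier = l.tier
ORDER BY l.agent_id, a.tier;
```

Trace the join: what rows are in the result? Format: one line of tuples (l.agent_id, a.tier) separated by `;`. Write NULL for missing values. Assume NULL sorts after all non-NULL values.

(1, NULL); (1, NULL); (4, NULL); (4, NULL); (7, NULL); (7, NULL); (NULL, NULL)

RIGHT JOIN keeps every row from `listings`; unmatched rows get NULL for `agents`'s columns.
Matching on a.agent_id = l.agent_id AND a.tier = l.tier. A NULL in a compared column never satisfies the condition.
- a row (agent_id=6, tier=UI): no match.
- a row (agent_id=6, tier=BQ): no match.
- a row (agent_id=6, tier=BQ): no match.
- a row (agent_id=1, tier=MT): no match.
- a row (agent_id=4, tier=UI): no match.
- 7 l row(s) had no a match → kept, a columns NULL.
After projecting and ordering:
l.agent_id | a.tier
1 | NULL
1 | NULL
4 | NULL
4 | NULL
7 | NULL
7 | NULL
NULL | NULL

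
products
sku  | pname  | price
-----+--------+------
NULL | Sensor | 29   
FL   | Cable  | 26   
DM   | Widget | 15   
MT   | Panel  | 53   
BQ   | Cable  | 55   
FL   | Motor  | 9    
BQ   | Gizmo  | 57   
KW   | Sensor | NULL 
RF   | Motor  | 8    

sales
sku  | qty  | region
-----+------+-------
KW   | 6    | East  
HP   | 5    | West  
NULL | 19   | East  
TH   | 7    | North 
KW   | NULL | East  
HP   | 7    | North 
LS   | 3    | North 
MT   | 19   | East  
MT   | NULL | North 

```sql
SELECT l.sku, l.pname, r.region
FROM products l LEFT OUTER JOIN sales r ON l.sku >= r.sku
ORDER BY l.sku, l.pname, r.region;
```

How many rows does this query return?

LEFT JOIN keeps every row from `products`; unmatched rows get NULL for `sales`'s columns.
Matching on l.sku >= r.sku. A NULL in a compared column never satisfies the condition.
Matched pairs: 18; unmatched l rows kept: 6.
Total: 18 matched + 6 padded = 24 rows.

24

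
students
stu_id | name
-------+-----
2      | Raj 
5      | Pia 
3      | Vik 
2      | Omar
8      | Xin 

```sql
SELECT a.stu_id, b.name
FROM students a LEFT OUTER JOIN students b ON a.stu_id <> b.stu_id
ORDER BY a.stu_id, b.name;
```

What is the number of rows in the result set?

LEFT JOIN keeps every row from `students a`; unmatched rows get NULL for `students b`'s columns.
Matching on a.stu_id <> b.stu_id.
Matched pairs: 18; unmatched a rows kept: 0.
Total: 18 rows.

18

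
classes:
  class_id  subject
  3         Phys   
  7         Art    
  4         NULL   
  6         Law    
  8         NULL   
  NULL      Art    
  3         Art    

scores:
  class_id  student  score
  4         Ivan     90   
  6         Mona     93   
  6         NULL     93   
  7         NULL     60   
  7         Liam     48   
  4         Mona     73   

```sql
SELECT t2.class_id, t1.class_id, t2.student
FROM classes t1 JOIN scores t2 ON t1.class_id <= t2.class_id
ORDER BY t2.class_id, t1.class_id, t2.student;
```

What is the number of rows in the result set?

24

INNER JOIN keeps only pairs where the ON condition holds.
Matching on t1.class_id <= t2.class_id. A NULL in a compared column never satisfies the condition.
- t1 row (class_id=3): matches 6 t2 row(s) → 6 output row(s).
- t1 row (class_id=7): matches 2 t2 row(s) → 2 output row(s).
- t1 row (class_id=4): matches 6 t2 row(s) → 6 output row(s).
- t1 row (class_id=6): matches 4 t2 row(s) → 4 output row(s).
- t1 row (class_id=8): no match → dropped.
- t1 row (class_id=NULL): no match → dropped.
- t1 row (class_id=3): matches 6 t2 row(s) → 6 output row(s).
Total: 24 rows.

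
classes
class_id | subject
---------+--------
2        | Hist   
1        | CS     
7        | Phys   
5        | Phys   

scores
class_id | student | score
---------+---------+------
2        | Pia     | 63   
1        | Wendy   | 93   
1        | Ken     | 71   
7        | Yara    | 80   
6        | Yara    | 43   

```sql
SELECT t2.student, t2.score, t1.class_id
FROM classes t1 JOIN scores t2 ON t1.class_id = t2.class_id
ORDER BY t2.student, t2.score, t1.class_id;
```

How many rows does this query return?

4

INNER JOIN keeps only pairs where the ON condition holds.
Matching on t1.class_id = t2.class_id.
- t1 (class_id=2) pairs with 1 row(s) of t2.
- t1 (class_id=1) pairs with 2 row(s) of t2.
- t1 (class_id=7) pairs with 1 row(s) of t2.
- t1 (class_id=5) has no partner → excluded.
Total: 4 rows.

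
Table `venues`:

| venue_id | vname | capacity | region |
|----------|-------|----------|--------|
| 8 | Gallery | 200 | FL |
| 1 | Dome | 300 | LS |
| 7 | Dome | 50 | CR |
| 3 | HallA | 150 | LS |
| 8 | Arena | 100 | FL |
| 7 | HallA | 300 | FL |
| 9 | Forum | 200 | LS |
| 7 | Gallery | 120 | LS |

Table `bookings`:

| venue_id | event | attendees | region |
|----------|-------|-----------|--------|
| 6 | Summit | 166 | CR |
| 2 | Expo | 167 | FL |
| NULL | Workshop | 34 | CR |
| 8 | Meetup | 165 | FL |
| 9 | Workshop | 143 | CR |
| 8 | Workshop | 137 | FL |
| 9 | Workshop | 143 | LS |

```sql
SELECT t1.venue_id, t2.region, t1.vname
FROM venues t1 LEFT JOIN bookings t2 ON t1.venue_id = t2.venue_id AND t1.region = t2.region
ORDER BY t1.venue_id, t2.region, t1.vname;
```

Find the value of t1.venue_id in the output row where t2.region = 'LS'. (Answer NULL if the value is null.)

9

LEFT JOIN keeps every row from `venues`; unmatched rows get NULL for `bookings`'s columns.
Matching on t1.venue_id = t2.venue_id AND t1.region = t2.region. A NULL in a compared column never satisfies the condition.
Matched pairs: 5; unmatched t1 rows kept: 5.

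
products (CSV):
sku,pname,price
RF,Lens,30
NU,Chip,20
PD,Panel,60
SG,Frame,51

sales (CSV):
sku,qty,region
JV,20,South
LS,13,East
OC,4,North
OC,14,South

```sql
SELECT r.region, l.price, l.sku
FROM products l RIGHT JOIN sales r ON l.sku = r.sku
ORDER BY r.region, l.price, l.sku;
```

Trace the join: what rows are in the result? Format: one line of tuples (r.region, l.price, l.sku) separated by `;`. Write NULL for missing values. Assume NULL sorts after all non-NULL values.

RIGHT JOIN keeps every row from `sales`; unmatched rows get NULL for `products`'s columns.
Matching on l.sku = r.sku.
Matched pairs: 0; unmatched r rows kept: 4.

(East, NULL, NULL); (North, NULL, NULL); (South, NULL, NULL); (South, NULL, NULL)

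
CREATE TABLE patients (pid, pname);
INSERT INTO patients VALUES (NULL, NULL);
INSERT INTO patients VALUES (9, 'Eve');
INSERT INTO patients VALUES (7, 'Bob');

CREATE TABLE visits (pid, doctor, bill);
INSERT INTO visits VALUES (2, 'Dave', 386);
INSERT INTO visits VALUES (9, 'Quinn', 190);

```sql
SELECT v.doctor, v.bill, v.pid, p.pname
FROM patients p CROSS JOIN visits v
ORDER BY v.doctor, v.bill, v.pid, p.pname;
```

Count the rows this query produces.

CROSS JOIN pairs every row of `patients` with every row of `visits`: 3 × 2 = 6 rows.

6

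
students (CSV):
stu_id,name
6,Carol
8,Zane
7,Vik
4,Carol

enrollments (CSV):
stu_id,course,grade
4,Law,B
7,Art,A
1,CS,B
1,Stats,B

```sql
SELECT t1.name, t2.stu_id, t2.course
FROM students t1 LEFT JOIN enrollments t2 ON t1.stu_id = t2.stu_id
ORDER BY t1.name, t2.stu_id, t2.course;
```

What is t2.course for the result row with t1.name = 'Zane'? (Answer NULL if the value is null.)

NULL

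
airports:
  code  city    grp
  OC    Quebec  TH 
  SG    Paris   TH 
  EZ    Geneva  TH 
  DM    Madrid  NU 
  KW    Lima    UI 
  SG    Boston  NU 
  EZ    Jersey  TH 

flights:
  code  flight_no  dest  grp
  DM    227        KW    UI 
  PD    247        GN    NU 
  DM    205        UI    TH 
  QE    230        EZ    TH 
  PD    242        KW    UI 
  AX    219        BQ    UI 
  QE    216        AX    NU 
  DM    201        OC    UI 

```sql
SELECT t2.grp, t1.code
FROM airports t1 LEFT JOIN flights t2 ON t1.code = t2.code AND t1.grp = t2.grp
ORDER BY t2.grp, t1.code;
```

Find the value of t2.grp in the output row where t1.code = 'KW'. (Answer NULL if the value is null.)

NULL

LEFT JOIN keeps every row from `airports`; unmatched rows get NULL for `flights`'s columns.
Matching on t1.code = t2.code AND t1.grp = t2.grp.
Matched pairs: 0; unmatched t1 rows kept: 7.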